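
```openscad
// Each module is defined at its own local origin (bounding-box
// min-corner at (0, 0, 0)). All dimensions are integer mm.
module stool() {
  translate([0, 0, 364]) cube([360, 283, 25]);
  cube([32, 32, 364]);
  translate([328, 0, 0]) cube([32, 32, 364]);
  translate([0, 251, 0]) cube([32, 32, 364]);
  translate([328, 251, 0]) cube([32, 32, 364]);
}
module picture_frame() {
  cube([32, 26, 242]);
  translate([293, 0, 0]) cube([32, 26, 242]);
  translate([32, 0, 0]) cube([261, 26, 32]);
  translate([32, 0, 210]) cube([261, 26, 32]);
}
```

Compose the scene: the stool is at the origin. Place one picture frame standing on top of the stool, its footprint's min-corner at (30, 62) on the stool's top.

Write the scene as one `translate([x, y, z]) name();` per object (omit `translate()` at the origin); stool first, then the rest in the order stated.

stool();
translate([30, 62, 389]) picture_frame();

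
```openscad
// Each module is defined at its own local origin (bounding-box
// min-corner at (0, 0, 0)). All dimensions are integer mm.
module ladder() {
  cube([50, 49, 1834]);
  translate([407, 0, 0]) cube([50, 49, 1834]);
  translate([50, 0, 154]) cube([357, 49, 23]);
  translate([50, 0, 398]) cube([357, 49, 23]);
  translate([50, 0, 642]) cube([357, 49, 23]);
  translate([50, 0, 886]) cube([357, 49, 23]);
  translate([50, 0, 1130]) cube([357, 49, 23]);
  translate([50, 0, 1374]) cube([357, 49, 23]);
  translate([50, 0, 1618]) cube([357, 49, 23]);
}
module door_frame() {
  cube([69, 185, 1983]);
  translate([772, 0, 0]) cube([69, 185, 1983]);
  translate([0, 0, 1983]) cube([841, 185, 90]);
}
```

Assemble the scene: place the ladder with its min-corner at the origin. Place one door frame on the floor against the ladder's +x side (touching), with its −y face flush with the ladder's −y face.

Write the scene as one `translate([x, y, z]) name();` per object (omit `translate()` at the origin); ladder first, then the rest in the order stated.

ladder();
translate([457, 0, 0]) door_frame();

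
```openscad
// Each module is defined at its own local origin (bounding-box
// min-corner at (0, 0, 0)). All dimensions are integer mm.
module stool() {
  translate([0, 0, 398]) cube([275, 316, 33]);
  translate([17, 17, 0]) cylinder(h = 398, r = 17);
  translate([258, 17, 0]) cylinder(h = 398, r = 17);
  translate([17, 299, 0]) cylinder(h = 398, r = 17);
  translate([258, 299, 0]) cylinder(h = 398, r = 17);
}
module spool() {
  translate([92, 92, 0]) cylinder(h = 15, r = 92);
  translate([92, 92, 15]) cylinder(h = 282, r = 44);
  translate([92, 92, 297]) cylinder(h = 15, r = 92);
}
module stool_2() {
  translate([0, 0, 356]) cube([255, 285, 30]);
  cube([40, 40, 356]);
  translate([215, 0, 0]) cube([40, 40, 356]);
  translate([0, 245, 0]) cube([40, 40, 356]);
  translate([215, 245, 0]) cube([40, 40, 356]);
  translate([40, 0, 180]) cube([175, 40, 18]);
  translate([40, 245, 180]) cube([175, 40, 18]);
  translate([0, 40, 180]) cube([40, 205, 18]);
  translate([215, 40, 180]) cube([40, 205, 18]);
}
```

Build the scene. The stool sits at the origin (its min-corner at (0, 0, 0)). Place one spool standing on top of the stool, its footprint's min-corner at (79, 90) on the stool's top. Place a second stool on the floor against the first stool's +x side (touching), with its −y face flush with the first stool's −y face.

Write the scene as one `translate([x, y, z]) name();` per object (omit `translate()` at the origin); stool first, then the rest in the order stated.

stool();
translate([79, 90, 431]) spool();
translate([275, 0, 0]) stool_2();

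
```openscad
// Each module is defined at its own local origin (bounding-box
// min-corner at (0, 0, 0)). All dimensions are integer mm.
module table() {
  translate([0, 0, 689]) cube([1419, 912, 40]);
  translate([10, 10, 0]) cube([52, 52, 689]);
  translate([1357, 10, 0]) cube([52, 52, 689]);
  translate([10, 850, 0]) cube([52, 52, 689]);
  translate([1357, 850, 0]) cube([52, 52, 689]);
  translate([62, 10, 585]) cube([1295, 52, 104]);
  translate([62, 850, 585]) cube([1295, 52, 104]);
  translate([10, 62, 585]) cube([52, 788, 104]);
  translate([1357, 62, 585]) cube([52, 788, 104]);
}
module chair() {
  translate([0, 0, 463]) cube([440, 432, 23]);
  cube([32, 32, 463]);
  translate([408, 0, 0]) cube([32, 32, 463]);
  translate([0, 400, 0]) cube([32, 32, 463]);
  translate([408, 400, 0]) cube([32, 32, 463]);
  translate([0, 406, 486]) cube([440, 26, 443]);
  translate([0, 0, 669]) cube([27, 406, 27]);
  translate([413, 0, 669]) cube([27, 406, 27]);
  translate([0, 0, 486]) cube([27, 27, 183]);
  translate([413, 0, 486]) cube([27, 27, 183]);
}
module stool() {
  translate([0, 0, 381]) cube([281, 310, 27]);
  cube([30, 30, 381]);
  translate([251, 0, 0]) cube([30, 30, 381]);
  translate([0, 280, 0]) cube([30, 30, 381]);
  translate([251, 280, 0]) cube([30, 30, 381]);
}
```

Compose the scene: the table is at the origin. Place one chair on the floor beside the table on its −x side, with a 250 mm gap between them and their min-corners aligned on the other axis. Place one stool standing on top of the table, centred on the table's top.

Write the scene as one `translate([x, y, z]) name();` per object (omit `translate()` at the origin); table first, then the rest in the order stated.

table();
translate([-690, 0, 0]) chair();
translate([569, 301, 729]) stool();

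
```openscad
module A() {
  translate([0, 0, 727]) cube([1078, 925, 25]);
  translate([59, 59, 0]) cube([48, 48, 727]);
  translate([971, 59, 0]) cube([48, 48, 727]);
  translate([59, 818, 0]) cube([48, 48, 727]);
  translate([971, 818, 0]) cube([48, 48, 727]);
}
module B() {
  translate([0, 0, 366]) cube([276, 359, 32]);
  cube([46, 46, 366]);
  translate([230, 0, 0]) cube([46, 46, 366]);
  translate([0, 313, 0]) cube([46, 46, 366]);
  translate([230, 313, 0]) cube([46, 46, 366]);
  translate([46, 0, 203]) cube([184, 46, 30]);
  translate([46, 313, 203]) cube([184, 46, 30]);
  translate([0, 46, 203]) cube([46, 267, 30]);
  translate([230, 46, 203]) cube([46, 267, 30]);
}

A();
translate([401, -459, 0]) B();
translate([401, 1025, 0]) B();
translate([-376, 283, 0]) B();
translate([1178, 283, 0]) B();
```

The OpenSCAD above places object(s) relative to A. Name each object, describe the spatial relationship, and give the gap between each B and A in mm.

Each stool's nearest face is 100 mm from the table's bounding box.

A is a table. B is a stool. Four stools sit around the table at the −y, +y, −x, +x sides. The gap between each stool and the table is 100 mm.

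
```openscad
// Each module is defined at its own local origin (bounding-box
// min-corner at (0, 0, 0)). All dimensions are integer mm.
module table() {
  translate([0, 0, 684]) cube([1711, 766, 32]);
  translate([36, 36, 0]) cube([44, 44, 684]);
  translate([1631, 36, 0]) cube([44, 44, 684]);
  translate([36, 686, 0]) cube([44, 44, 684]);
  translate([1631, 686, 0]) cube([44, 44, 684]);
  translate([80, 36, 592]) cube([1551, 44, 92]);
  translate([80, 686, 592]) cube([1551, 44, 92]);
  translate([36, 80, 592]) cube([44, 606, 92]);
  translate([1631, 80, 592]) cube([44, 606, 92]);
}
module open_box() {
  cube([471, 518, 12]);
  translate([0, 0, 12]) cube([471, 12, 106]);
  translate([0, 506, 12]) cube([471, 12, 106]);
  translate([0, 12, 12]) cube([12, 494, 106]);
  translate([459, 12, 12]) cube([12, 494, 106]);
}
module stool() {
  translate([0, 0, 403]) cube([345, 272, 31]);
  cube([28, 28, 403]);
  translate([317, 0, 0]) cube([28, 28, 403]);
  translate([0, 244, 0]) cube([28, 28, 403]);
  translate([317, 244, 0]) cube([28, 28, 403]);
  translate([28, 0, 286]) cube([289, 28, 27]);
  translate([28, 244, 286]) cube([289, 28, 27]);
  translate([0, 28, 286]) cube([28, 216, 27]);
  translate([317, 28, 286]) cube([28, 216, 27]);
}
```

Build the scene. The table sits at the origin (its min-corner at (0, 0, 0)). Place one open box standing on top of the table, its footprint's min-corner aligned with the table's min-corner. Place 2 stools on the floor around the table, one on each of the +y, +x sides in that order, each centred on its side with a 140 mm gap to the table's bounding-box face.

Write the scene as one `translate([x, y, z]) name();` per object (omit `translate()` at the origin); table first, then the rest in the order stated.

table();
translate([0, 0, 716]) open_box();
translate([683, 906, 0]) stool();
translate([1851, 247, 0]) stool();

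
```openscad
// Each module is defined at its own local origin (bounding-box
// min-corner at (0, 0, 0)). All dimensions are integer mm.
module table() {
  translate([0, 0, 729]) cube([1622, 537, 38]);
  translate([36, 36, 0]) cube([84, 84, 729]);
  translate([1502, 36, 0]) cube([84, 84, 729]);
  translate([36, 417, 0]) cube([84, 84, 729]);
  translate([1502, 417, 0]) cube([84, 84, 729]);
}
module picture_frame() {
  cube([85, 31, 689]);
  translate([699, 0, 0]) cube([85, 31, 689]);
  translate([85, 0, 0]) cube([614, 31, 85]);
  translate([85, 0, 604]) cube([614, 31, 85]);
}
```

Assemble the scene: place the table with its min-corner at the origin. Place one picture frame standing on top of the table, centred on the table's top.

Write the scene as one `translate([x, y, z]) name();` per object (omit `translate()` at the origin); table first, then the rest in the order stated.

table();
translate([419, 253, 767]) picture_frame();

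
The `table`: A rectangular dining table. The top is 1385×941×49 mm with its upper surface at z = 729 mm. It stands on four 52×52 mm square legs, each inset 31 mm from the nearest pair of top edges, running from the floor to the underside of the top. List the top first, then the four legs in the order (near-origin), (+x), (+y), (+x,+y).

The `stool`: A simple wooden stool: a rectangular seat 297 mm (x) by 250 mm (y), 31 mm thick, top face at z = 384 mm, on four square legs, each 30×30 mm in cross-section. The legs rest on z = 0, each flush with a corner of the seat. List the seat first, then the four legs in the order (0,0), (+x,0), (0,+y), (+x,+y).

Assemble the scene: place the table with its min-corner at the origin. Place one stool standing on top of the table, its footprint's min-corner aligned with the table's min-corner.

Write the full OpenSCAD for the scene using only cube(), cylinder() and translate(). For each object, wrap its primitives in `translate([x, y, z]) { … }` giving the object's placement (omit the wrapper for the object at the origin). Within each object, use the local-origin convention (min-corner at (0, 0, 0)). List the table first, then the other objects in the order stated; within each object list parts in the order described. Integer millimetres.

translate([0, 0, 680]) cube([1385, 941, 49]);
translate([31, 31, 0]) cube([52, 52, 680]);
translate([1302, 31, 0]) cube([52, 52, 680]);
translate([31, 858, 0]) cube([52, 52, 680]);
translate([1302, 858, 0]) cube([52, 52, 680]);
translate([0, 0, 729]) {
  translate([0, 0, 353]) cube([297, 250, 31]);
  cube([30, 30, 353]);
  translate([267, 0, 0]) cube([30, 30, 353]);
  translate([0, 220, 0]) cube([30, 30, 353]);
  translate([267, 220, 0]) cube([30, 30, 353]);
}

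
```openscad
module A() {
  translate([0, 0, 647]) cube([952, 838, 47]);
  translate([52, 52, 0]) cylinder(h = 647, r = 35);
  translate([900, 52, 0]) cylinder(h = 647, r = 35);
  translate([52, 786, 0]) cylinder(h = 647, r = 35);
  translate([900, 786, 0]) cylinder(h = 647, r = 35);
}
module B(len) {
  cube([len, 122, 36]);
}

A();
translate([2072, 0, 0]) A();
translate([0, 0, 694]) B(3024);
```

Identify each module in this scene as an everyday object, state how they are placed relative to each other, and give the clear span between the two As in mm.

A is a table. B is a beam. A beam spans the tops of two tables. The clear span between the two tables is 1120 mm.

Second table starts at x = 2072; first ends at x = 952; clear span = 2072 − 952 = 1120 mm.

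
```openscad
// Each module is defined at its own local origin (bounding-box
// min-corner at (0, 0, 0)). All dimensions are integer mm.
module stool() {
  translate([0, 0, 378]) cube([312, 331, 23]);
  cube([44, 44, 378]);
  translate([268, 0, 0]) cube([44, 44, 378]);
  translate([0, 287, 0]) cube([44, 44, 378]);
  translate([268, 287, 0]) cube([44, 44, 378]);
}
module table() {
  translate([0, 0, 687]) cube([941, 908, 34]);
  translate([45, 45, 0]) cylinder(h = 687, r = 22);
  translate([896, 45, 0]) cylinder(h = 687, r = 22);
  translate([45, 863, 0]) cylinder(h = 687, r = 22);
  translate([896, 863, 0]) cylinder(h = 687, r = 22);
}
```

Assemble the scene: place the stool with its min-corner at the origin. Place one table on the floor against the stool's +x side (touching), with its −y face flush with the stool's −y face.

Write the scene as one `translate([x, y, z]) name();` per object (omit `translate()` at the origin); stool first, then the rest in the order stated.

stool();
translate([312, 0, 0]) table();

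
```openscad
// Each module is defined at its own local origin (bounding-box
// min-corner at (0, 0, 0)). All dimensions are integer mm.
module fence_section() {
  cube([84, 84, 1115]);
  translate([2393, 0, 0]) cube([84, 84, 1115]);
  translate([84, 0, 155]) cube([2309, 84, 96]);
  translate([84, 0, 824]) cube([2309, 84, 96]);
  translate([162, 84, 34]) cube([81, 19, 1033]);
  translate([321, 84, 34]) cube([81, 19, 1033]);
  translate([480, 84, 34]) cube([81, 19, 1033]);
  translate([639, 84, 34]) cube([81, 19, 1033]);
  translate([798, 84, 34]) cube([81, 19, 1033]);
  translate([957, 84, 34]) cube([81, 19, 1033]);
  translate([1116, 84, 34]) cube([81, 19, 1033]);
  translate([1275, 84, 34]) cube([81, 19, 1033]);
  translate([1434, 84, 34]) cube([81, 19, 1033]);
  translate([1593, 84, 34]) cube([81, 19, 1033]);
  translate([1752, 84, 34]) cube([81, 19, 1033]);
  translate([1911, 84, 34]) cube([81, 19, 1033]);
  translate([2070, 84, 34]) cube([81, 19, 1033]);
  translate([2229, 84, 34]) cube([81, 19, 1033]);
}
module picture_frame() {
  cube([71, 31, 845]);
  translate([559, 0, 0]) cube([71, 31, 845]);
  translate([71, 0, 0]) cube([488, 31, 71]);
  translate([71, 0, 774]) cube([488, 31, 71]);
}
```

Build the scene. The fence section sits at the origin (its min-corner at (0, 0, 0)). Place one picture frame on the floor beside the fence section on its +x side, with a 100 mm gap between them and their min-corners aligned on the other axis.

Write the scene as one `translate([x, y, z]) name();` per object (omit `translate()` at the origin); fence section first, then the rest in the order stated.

fence_section();
translate([2577, 0, 0]) picture_frame();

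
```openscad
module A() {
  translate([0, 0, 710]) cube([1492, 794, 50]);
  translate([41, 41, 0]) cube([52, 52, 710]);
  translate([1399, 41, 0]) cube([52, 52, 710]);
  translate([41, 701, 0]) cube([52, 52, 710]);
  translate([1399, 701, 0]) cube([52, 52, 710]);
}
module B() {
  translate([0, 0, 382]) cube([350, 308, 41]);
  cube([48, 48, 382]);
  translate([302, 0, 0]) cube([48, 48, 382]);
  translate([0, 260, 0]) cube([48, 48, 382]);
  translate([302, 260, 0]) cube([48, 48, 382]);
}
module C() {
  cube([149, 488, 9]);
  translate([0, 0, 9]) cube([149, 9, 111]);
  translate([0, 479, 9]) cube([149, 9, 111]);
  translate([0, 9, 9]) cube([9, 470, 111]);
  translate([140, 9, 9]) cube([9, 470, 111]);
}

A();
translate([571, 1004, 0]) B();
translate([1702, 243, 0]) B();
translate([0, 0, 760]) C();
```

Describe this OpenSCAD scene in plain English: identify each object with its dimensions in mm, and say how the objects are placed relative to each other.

A is a rectangular dining table. The top is 1492×794×50 mm with its upper surface at z = 760 mm. It stands on four 52×52 mm square legs, each inset 41 mm from the nearest pair of top edges, running from the floor to the underside of the top.

B is a four-legged stool. The seat is a 350×308×41 mm slab whose top surface is at z = 423 mm; four square legs, each 48×48 mm in cross-section, run from the floor (z = 0) to the underside of the seat, each flush with a corner of the seat.

C is an open-topped rectangular box: outside dimensions 149×488×120 mm, with a uniform wall and base thickness of 9 mm. The base is a full 149×488 slab on the floor; four walls sit on top of the base. The front and back walls (the −y and +y sides) span the full width; the two side walls fit between them.

Two stools sit around the table at the +y, +x sides. The open box is on top of the table.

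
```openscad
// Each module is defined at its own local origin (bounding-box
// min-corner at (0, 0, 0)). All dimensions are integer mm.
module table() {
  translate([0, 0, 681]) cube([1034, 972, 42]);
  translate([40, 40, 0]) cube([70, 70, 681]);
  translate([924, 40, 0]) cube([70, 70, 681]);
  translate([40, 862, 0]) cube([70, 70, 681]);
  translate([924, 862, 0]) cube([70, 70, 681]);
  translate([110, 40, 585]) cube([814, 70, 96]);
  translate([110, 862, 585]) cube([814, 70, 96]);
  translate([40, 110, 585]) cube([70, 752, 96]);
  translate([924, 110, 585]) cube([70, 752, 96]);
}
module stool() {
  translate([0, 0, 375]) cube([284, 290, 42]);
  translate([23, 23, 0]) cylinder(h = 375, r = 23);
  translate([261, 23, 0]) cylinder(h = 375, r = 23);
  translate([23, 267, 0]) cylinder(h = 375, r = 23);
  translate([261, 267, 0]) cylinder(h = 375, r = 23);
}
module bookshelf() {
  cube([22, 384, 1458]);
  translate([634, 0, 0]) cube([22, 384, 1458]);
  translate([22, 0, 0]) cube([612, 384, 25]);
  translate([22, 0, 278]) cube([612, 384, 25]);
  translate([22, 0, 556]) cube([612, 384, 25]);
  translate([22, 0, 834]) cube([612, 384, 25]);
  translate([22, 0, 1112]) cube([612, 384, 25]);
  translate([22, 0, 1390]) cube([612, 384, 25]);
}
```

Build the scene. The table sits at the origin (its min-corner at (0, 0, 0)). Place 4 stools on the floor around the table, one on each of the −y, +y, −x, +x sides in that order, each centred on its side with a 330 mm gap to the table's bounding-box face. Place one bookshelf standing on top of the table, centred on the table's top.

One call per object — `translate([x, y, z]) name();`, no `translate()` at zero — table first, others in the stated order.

table();
translate([375, -620, 0]) stool();
translate([375, 1302, 0]) stool();
translate([-614, 341, 0]) stool();
translate([1364, 341, 0]) stool();
translate([189, 294, 723]) bookshelf();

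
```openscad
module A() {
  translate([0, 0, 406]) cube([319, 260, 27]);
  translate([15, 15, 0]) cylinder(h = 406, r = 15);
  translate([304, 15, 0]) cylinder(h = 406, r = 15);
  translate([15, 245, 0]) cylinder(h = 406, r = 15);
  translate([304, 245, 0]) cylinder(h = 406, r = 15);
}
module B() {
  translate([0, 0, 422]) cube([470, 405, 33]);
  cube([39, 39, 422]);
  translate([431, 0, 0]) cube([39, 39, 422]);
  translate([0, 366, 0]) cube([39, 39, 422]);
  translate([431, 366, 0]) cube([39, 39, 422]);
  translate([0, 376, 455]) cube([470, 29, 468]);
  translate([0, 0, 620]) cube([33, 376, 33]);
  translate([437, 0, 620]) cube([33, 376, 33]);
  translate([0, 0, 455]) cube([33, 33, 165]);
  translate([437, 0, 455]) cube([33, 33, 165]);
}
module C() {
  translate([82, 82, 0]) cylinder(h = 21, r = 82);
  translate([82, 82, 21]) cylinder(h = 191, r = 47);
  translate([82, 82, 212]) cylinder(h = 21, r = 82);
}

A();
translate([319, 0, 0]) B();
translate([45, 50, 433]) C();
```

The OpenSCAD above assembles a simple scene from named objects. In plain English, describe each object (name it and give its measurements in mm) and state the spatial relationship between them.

A is a simple wooden stool: a rectangular seat 319 mm (x) by 260 mm (y), 27 mm thick, top face at z = 433 mm, on four round legs, each 30 mm in diameter. The legs rest on z = 0, each leg's axis is inset half a diameter from the nearest pair of seat edges (so the leg's bounding box is flush with the corner).

B is a chair. The seat is a 470×405×33 mm slab with its top at z = 455 mm, on four 39×39 mm corner legs (flush with the seat edges, standing on z = 0). A flat backrest 29 mm thick, 468 mm tall, spans the full seat width and rises from the seat top along its +y edge, rear face flush with the rear of the seat. Two armrests of 33×33 mm section run along each side from the seat's front edge to the front of the backrest, top faces 198 mm above the seat top and outer faces flush with the seat's x-edges; a 33×33 mm post under the front of each armrest stands on the seat at the front corner.

C is a spool: two coaxial disc flanges of radius 82 mm and thickness 21 mm, joined by a core cylinder of radius 47 mm and height 191 mm. The lower flange rests on z = 0 and the three cylinders share a vertical axis.

The chair is against the stool's +x side, with their −y faces flush. The spool is on top of the stool.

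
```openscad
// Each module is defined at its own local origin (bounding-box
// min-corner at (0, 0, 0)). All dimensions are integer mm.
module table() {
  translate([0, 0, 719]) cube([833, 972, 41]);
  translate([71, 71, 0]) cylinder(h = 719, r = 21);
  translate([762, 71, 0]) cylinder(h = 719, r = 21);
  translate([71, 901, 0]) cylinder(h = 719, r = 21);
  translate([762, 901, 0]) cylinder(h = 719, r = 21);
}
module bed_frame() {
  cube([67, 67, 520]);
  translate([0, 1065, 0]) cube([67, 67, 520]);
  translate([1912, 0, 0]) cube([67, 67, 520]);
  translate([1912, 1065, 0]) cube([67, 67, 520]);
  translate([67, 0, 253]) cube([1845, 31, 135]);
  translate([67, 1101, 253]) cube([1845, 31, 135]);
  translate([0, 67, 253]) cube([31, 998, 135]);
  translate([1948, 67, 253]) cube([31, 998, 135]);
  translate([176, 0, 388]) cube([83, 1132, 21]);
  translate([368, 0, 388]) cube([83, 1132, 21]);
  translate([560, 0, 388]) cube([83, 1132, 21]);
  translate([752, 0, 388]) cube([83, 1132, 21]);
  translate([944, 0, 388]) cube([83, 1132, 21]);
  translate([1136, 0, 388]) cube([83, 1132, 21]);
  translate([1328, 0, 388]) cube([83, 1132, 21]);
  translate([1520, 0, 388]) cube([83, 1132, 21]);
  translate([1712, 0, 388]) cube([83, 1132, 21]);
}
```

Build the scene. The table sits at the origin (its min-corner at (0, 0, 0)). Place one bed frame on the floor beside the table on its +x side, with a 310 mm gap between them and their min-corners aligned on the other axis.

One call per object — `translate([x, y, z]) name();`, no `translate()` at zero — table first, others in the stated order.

table();
translate([1143, 0, 0]) bed_frame();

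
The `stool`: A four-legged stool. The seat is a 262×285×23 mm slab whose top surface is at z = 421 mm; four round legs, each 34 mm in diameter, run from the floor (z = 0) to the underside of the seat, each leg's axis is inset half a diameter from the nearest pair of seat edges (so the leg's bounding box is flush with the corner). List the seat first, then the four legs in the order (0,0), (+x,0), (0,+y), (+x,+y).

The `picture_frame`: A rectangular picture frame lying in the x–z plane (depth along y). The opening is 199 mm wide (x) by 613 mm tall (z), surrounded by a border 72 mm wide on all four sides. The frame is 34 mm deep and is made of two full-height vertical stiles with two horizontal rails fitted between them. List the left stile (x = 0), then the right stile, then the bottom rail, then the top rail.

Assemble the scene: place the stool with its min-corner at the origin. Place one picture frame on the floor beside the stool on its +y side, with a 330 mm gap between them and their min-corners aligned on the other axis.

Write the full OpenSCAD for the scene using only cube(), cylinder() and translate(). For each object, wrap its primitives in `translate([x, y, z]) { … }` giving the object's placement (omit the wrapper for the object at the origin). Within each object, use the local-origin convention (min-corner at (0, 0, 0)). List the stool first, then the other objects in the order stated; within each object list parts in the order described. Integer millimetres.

translate([0, 0, 398]) cube([262, 285, 23]);
translate([17, 17, 0]) cylinder(h = 398, r = 17);
translate([245, 17, 0]) cylinder(h = 398, r = 17);
translate([17, 268, 0]) cylinder(h = 398, r = 17);
translate([245, 268, 0]) cylinder(h = 398, r = 17);
translate([0, 615, 0]) {
  cube([72, 34, 757]);
  translate([271, 0, 0]) cube([72, 34, 757]);
  translate([72, 0, 0]) cube([199, 34, 72]);
  translate([72, 0, 685]) cube([199, 34, 72]);
}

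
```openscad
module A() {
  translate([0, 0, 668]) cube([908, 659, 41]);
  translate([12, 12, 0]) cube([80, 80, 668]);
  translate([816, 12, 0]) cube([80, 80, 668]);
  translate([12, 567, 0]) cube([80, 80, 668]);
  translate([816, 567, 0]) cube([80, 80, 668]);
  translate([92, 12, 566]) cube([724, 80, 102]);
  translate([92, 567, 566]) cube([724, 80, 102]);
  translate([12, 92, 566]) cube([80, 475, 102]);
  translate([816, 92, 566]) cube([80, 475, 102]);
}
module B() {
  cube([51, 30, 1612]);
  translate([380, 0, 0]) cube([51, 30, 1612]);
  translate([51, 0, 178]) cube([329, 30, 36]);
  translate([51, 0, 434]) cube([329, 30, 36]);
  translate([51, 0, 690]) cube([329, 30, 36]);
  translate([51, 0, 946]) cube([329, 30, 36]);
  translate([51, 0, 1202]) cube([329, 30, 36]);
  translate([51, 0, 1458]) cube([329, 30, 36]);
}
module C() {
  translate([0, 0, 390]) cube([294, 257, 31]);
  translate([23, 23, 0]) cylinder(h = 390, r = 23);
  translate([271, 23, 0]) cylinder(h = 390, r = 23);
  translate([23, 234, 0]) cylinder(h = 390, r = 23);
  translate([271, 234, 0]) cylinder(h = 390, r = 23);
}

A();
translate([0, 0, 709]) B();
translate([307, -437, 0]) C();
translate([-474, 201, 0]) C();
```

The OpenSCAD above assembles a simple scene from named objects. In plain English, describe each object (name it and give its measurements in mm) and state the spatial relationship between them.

A is a table: top 908 mm (x) × 659 mm (y), 41 mm thick, upper face at z = 709 mm, on four 80×80 mm square legs, each inset 12 mm from the nearest pair of top edges, running from z = 0 to the bottom of the top. Four apron rails, 80 mm thick and 102 mm tall, run between adjacent legs with their top edges flush with the underside of the top and their outer faces flush with the legs' outer faces.

B is a straight ladder. Two 51×30 mm vertical rails, 1612 mm tall, stand 431 mm apart (outside-to-outside) with their front faces coplanar on the −y side. 6 rungs, each 30 mm deep and 36 mm tall, span between the inner faces of the rails, front faces flush with the rails. The lowest rung's underside is at z = 178 mm and rungs are spaced 256 mm apart (underside to underside).

C is a four-legged stool. The seat is 294×257 mm, 31 mm thick, top at z = 421 mm. It stands on four round legs, each 46 mm in diameter, from z = 0 to the seat underside, each leg's axis is inset half a diameter from the nearest pair of seat edges (so the leg's bounding box is flush with the corner).

The ladder is on top of the table. Two stools sit around the table at the −y, −x sides.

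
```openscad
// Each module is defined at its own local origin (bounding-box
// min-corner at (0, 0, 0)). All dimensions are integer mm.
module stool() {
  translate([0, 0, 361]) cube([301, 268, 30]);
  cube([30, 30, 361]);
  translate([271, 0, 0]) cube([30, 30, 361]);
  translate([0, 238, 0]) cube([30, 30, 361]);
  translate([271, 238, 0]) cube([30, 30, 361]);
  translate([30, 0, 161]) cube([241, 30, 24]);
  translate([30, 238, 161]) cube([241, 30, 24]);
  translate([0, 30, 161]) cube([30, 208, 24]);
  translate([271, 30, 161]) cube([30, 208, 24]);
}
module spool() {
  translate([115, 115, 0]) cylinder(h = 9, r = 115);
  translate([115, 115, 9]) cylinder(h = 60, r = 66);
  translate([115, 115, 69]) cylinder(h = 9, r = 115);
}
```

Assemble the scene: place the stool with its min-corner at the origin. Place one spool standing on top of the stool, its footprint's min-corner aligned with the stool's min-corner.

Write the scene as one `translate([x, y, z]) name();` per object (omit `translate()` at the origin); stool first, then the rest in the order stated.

stool();
translate([0, 0, 391]) spool();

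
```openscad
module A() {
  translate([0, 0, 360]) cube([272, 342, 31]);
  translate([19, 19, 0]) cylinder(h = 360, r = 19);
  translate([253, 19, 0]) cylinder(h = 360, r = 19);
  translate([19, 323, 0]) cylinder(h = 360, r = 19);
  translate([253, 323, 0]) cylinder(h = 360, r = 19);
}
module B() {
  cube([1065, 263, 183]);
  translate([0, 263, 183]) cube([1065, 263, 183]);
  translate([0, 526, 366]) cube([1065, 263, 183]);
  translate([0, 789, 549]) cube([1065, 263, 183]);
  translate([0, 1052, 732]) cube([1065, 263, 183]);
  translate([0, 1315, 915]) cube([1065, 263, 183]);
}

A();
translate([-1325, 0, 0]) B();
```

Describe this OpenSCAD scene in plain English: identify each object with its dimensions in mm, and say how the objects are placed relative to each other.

A is a four-legged stool. The seat is 272×342 mm, 31 mm thick, top at z = 391 mm. It stands on four round legs, each 38 mm in diameter, from z = 0 to the seat underside, each leg's axis is inset half a diameter from the nearest pair of seat edges (so the leg's bounding box is flush with the corner).

B is a run of 6 identical solid stair steps. Each tread is 1065×263 mm and each step block is 183 mm high. Step 1 rests on the floor; step k is offset from step 1 by (k−1)×263 mm in y and (k−1)×183 mm in z.

The staircase is on the floor beside the stool on its −x side.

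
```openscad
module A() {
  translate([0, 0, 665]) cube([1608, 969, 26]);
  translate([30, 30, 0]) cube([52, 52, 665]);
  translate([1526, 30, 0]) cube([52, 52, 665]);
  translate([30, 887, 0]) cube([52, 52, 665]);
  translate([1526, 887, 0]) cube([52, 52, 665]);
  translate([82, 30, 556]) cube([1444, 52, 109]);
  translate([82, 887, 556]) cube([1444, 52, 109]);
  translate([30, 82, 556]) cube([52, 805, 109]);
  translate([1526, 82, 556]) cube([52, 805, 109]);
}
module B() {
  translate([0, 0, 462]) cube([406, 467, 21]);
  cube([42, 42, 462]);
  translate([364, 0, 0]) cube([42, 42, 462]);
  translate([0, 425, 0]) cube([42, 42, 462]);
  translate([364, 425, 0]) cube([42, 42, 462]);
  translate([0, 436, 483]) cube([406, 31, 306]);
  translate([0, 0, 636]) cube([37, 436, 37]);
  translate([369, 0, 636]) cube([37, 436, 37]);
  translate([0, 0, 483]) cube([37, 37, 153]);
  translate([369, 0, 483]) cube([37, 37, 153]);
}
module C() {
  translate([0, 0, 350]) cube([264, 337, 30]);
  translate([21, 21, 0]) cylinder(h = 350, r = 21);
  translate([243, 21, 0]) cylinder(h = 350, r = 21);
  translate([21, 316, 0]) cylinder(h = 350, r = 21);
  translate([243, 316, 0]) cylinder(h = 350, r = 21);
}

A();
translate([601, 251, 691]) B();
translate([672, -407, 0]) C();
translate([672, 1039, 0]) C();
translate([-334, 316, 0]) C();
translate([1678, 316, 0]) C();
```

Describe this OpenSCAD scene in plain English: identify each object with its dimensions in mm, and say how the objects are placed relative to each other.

A is a table with a 1608×969 mm rectangular top, 26 mm thick, top surface at z = 691 mm, supported by four 52×52 mm square legs, each inset 30 mm from the nearest pair of top edges, running from the floor. Four apron rails, 52 mm thick and 109 mm tall, run between adjacent legs with their top edges flush with the underside of the top and their outer faces flush with the legs' outer faces.

B is a chair: 406×467 mm seat, 21 mm thick, top at z = 483 mm, on four 42 mm square corner legs flush with the seat edges. A 31 mm thick backrest slab spans the full seat width, extending 306 mm above the seat top, its back face flush with the seat's +y edge. Two armrests of 37×37 mm section run along each side from the seat's front edge to the front of the backrest, top faces 190 mm above the seat top and outer faces flush with the seat's x-edges; a 37×37 mm post under the front of each armrest stands on the seat at the front corner.

C is a four-legged stool. The seat is a 264×337×30 mm slab whose top surface is at z = 380 mm; four round legs, each 42 mm in diameter, run from the floor (z = 0) to the underside of the seat, each leg's axis is inset half a diameter from the nearest pair of seat edges (so the leg's bounding box is flush with the corner).

The chair is on top of the table, centred. Four stools sit around the table at the −y, +y, −x, +x sides.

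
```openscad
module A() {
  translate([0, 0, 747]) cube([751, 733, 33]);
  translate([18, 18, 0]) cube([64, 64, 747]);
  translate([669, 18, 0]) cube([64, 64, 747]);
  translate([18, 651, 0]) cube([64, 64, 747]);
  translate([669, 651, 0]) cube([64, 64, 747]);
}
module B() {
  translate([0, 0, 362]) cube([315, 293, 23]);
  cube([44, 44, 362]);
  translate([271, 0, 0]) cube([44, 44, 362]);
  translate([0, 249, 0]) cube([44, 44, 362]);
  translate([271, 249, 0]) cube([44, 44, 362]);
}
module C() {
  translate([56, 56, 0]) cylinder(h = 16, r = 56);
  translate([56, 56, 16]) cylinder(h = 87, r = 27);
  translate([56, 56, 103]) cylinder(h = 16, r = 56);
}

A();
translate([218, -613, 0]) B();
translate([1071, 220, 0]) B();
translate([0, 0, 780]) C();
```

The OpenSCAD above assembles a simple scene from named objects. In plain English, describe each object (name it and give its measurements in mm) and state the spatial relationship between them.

A is a rectangular dining table. The top is 751×733×33 mm with its upper surface at z = 780 mm. It stands on four 64×64 mm square legs, each inset 18 mm from the nearest pair of top edges, running from the floor to the underside of the top.

B is a four-legged stool. The seat is 315×293 mm, 23 mm thick, top at z = 385 mm. It stands on four square legs, each 44×44 mm in cross-section, from z = 0 to the seat underside, each flush with a corner of the seat.

C is a spool: two coaxial disc flanges of radius 56 mm and thickness 16 mm, joined by a core cylinder of radius 27 mm and height 87 mm. The lower flange rests on z = 0 and the three cylinders share a vertical axis.

Two stools sit around the table at the −y, +x sides. The spool is on top of the table.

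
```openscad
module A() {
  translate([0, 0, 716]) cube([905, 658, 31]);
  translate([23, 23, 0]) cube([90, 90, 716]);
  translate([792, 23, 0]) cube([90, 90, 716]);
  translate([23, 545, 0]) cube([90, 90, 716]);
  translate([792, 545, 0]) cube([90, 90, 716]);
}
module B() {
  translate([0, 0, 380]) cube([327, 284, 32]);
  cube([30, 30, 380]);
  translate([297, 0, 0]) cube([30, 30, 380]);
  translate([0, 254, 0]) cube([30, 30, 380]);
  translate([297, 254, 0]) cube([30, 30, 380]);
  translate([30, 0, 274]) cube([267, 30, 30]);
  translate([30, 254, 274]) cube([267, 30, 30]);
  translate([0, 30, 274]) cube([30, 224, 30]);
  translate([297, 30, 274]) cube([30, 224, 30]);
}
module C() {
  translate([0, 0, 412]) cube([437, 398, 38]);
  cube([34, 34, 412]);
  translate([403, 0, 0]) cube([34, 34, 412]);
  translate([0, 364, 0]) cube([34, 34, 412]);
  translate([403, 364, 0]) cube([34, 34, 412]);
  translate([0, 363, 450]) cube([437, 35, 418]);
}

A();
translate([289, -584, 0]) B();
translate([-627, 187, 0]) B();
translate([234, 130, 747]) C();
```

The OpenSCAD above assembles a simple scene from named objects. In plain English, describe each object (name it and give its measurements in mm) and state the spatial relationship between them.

A is a table with a 905×658 mm rectangular top, 31 mm thick, top surface at z = 747 mm, supported by four 90×90 mm square legs, each inset 23 mm from the nearest pair of top edges, running from the floor.

B is a four-legged stool. The seat is 327×284 mm, 32 mm thick, top at z = 412 mm. It stands on four square legs, each 30×30 mm in cross-section, from z = 0 to the seat underside, each flush with a corner of the seat. Four stretchers, 30 mm wide and 30 mm tall, connect adjacent legs with their undersides at z = 274 mm, each running between the inner faces of the legs it joins and aligned with the legs' outer faces on the other axis.

C is a chair: 437×398 mm seat, 38 mm thick, top at z = 450 mm, on four 34 mm square corner legs flush with the seat edges. A 35 mm thick backrest slab spans the full seat width, extending 418 mm above the seat top, its back face flush with the seat's +y edge.

Two stools sit around the table at the −y, −x sides. The chair is on top of the table, centred.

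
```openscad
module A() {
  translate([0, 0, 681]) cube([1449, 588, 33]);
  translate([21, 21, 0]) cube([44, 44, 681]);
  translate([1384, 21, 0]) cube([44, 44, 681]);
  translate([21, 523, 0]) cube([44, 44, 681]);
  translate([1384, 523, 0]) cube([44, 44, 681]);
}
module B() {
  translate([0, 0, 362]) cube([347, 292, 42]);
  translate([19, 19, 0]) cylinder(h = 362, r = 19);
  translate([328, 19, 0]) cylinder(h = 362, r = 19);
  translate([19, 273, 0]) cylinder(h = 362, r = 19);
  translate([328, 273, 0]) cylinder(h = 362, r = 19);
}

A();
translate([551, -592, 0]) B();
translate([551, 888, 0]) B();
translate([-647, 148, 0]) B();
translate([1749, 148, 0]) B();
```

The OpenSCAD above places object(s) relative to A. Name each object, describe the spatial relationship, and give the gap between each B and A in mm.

A is a table. B is a stool. Four stools sit around the table at the −y, +y, −x, +x sides. The gap between each stool and the table is 300 mm.

Each stool's nearest face is 300 mm from the table's bounding box.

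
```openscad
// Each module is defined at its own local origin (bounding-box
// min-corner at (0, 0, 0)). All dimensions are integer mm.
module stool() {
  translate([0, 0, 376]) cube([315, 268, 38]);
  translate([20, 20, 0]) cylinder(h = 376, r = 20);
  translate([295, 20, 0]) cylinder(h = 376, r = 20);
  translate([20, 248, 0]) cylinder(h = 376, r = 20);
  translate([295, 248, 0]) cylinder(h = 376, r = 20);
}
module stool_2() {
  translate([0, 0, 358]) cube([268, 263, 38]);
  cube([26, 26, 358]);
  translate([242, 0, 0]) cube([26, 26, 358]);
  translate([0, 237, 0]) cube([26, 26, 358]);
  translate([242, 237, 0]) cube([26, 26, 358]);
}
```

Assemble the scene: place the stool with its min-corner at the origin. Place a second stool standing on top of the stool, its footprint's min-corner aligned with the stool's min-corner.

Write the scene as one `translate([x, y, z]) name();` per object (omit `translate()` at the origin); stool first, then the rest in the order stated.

stool();
translate([0, 0, 414]) stool_2();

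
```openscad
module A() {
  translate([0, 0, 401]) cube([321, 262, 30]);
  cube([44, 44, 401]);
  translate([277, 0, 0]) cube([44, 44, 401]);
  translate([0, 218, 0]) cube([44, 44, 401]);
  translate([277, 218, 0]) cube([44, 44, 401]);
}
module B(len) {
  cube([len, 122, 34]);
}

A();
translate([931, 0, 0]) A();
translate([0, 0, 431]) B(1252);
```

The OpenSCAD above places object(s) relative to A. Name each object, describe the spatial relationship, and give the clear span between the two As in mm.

A is a stool. B is a beam. A beam spans the tops of two stools. The clear span between the two stools is 610 mm.

Second stool starts at x = 931; first ends at x = 321; clear span = 931 − 321 = 610 mm.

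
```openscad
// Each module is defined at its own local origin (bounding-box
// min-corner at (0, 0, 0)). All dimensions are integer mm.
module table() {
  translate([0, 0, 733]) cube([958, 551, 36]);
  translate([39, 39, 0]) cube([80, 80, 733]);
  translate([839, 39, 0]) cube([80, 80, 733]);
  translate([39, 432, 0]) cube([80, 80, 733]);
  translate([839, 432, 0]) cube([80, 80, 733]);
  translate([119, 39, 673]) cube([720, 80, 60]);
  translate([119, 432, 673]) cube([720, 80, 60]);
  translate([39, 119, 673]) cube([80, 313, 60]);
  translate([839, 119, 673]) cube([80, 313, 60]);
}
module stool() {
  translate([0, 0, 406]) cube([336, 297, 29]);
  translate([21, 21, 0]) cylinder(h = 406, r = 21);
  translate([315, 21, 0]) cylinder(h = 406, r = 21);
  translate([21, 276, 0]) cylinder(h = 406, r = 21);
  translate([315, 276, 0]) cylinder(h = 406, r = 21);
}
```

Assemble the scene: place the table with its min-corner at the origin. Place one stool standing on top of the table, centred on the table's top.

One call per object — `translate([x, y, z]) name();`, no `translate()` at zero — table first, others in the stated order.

table();
translate([311, 127, 769]) stool();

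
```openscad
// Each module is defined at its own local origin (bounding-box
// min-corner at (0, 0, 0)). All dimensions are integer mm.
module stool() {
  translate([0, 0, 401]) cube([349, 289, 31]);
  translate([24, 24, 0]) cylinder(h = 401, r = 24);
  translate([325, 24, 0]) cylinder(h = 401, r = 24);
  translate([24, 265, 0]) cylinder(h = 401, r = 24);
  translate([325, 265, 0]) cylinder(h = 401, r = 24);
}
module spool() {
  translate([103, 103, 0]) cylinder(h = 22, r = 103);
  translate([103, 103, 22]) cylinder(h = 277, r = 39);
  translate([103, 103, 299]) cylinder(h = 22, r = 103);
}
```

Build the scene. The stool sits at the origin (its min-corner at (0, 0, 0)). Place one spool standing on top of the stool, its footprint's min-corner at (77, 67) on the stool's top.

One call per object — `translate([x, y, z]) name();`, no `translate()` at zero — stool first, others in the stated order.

stool();
translate([77, 67, 432]) spool();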